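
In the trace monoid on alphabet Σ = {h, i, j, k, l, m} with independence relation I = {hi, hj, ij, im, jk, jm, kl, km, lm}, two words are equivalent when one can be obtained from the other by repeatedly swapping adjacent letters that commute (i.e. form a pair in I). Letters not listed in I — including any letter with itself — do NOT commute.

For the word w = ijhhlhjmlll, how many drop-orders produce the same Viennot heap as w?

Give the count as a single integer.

piece 0:i — minimal
piece 1:j — minimal
piece 2:h — minimal
piece 3:h rests on {2:h}
piece 4:l rests on {0:i, 1:j, 3:h}
piece 5:h rests on {4:l}
piece 6:j rests on {4:l}
piece 7:m rests on {5:h}
piece 8:l rests on {5:h, 6:j}
piece 9:l rests on {8:l}
piece 10:l rests on {9:l}
minimal pieces: {0:i, 1:j, 2:h}
ways to finish when only these pieces remain (= sum over removing one remaining piece with nothing left below it):
  1 left: {7}→1  {10}→1
  2 left: {7,10}→2  {9,10}→1
  3 left: {7,9,10}→3  {8,9,10}→1
  4 left: {6,8,9,10}→1  {7,8,9,10}→4
  5 left: {5,7,8,9,10}→4  {6,7,8,9,10}→5
  6 left: {5,6,7,8,9,10}→9
  7 left: {4,5,6,7,8,9,10}→9
  8 left: {0,4,5,6,7,8,9,10}→9  {1,4,5,6,7,8,9,10}→9  {3,4,5,6,7,8,9,10}→9
  9 left: {0,1,4,5,6,7,8,9,10}→18  {0,3,4,5,6,7,8,9,10}→18  {1,3,4,5,6,7,8,9,10}→18  {2,3,4,5,6,7,8,9,10}→9
  placing 0:i first → 27 extensions
  placing 1:j first → 27 extensions
  placing 2:h first → 54 extensions
total linear extensions = 108

108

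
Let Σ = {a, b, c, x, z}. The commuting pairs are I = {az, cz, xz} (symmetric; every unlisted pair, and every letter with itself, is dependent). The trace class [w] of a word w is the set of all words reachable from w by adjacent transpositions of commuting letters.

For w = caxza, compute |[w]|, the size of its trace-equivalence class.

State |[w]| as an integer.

5

drop 0:c onto floor
drop 1:a onto {0:c}
drop 2:x onto {1:a}
drop 3:z onto floor
drop 4:a onto {2:x}
ground layer = {0:c, 3:z}
drop-orders for the pieces not yet dropped (sum over which currently-grounded one goes next):
  1 to go: {3} 1  {4} 1
  2 to go: {2,4} 1  {3,4} 2
  3 to go: {1,2,4} 1  {2,3,4} 3
  if 0:c drops first: 4 orders
  if 3:z drops first: 1 orders
heap linearizations: 5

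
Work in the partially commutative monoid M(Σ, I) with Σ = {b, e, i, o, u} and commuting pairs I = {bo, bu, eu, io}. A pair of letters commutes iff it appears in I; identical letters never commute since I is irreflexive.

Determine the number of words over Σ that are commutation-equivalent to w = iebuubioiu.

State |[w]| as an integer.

39

drop 0:i onto floor
drop 1:e onto {0:i}
drop 2:b onto {1:e}
drop 3:u onto {0:i}
drop 4:u onto {3:u}
drop 5:b onto {2:b}
drop 6:i onto {4:u, 5:b}
drop 7:o onto {1:e, 4:u}
drop 8:i onto {6:i}
drop 9:u onto {7:o, 8:i}
ground layer = {0:i}
drop-orders for the pieces not yet dropped (sum over which currently-grounded one goes next):
  1 to go: {9} 1
  2 to go: {7,9} 1  {8,9} 1
  3 to go: {6,8,9} 1  {7,8,9} 2
  4 to go: {5,6,8,9} 1  {6,7,8,9} 3
  5 to go: {2,5,6,8,9} 1  {4,6,7,8,9} 3  {5,6,7,8,9} 4
  6 to go: {2,5,6,7,8,9} 5  {3,4,6,7,8,9} 3  {4,5,6,7,8,9} 7
  7 to go: {1,2,5,6,7,8,9} 5  {2,4,5,6,7,8,9} 12  {3,4,5,6,7,8,9} 10
  8 to go: {1,2,4,5,6,7,8,9} 17  {2,3,4,5,6,7,8,9} 22
  if 0:i drops first: 39 orders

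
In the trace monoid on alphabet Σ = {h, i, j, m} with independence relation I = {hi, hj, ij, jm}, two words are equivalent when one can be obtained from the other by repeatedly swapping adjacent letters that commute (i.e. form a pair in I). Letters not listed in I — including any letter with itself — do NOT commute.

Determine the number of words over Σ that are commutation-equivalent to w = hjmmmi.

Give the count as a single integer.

6

0(h) covers ∅
1(j) covers ∅
2(m) covers 0:h
3(m) covers 2:m
4(m) covers 3:m
5(i) covers 4:m
floor of heap: 0:h, 1:j
completions by unplaced set U, small U first (add the entries for U minus each lowest piece of U):
  |U|=1: {1}:1  {5}:1
  |U|=2: {1,5}:2  {4,5}:1
  |U|=3: {1,4,5}:3  {3,4,5}:1
  |U|=4: {1,3,4,5}:4  {2,3,4,5}:1
  start at 0(h): 5
  start at 1(j): 1
sum over floor = 6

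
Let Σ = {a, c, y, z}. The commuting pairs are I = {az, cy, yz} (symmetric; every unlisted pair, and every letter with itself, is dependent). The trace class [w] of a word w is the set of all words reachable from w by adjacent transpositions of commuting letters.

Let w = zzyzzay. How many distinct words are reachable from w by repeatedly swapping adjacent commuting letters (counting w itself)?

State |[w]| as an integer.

35

#0=z has no predecessor
#1=z depends on [0:z]
#2=y has no predecessor
#3=z depends on [1:z]
#4=z depends on [3:z]
#5=a depends on [2:y]
#6=y depends on [5:a]
sources: [0:z, 2:y]
N(rest) = Σ N(rest − s) over sources s of rest; N(one piece) = 1:
  size 1 → [4]=1  [6]=1
  size 2 → [3,4]=1  [4,6]=2  [5,6]=1
  size 3 → [1,3,4]=1  [2,5,6]=1  [3,4,6]=3  [4,5,6]=3
  size 4 → [0,1,3,4]=1  [1,3,4,6]=4  [2,4,5,6]=4  [3,4,5,6]=6
  size 5 → [0,1,3,4,6]=5  [1,3,4,5,6]=10  [2,3,4,5,6]=10
  first=0(z) contributes 20
  first=2(y) contributes 15
|[w]| = 35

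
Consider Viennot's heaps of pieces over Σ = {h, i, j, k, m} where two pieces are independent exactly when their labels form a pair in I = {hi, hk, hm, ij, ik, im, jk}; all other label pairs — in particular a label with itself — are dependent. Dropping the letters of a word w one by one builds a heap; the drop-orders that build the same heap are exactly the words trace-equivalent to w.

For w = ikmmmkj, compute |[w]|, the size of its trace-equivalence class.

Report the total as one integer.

0(i) covers ∅
1(k) covers ∅
2(m) covers 1:k
3(m) covers 2:m
4(m) covers 3:m
5(k) covers 4:m
6(j) covers 4:m
floor of heap: 0:i, 1:k
completions by unplaced set U, small U first (add the entries for U minus each lowest piece of U):
  |U|=1: {0}:1  {5}:1  {6}:1
  |U|=2: {0,5}:2  {0,6}:2  {5,6}:2
  |U|=3: {0,5,6}:6  {4,5,6}:2
  |U|=4: {0,4,5,6}:8  {3,4,5,6}:2
  |U|=5: {0,3,4,5,6}:10  {2,3,4,5,6}:2
  start at 0(i): 2
  start at 1(k): 12
sum over floor = 14

14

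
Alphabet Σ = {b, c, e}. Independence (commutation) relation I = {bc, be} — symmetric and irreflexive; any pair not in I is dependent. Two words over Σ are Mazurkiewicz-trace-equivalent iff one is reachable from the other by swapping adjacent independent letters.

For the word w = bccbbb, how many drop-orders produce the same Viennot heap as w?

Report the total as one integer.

#0=b has no predecessor
#1=c has no predecessor
#2=c depends on [1:c]
#3=b depends on [0:b]
#4=b depends on [3:b]
#5=b depends on [4:b]
sources: [0:b, 1:c]
N(rest) = Σ N(rest − s) over sources s of rest; N(one piece) = 1:
  size 1 → [2]=1  [5]=1
  size 2 → [1,2]=1  [2,5]=2  [4,5]=1
  size 3 → [1,2,5]=3  [2,4,5]=3  [3,4,5]=1
  size 4 → [0,3,4,5]=1  [1,2,4,5]=6  [2,3,4,5]=4
  first=0(b) contributes 10
  first=1(c) contributes 5
|[w]| = 15

15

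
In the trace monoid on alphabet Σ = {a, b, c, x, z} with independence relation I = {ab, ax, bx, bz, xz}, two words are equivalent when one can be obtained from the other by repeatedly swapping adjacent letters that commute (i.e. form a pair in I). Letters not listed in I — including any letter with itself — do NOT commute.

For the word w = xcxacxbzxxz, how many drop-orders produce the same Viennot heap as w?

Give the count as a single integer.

120

drop 0:x onto floor
drop 1:c onto {0:x}
drop 2:x onto {1:c}
drop 3:a onto {1:c}
drop 4:c onto {2:x, 3:a}
drop 5:x onto {4:c}
drop 6:b onto {4:c}
drop 7:z onto {4:c}
drop 8:x onto {5:x}
drop 9:x onto {8:x}
drop 10:z onto {7:z}
ground layer = {0:x}
drop-orders for the pieces not yet dropped (sum over which currently-grounded one goes next):
  1 to go: {6} 1  {9} 1  {10} 1
  2 to go: {6,9} 2  {6,10} 2  {7,10} 1  {8,9} 1  {9,10} 2
  3 to go: {5,8,9} 1  {6,7,10} 3  {6,8,9} 3  {6,9,10} 6  {7,9,10} 3  {8,9,10} 3
  4 to go: {5,6,8,9} 4  {5,8,9,10} 4  {6,7,9,10} 12  {6,8,9,10} 12  {7,8,9,10} 6
  5 to go: {5,6,8,9,10} 20  {5,7,8,9,10} 10  {6,7,8,9,10} 30
  6 to go: {5,6,7,8,9,10} 60
  7 to go: {4,5,6,7,8,9,10} 60
  8 to go: {2,4,5,6,7,8,9,10} 60  {3,4,5,6,7,8,9,10} 60
  9 to go: {2,3,4,5,6,7,8,9,10} 120
  if 0:x drops first: 120 orders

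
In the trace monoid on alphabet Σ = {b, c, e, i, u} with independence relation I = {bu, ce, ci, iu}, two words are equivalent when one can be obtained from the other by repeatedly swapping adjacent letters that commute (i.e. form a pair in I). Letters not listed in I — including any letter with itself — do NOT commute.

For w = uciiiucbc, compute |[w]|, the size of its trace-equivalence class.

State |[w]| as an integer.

35

drop 0:u onto floor
drop 1:c onto {0:u}
drop 2:i onto floor
drop 3:i onto {2:i}
drop 4:i onto {3:i}
drop 5:u onto {1:c}
drop 6:c onto {5:u}
drop 7:b onto {4:i, 6:c}
drop 8:c onto {7:b}
ground layer = {0:u, 2:i}
drop-orders for the pieces not yet dropped (sum over which currently-grounded one goes next):
  1 to go: {8} 1
  2 to go: {7,8} 1
  3 to go: {4,7,8} 1  {6,7,8} 1
  4 to go: {3,4,7,8} 1  {4,6,7,8} 2  {5,6,7,8} 1
  5 to go: {1,5,6,7,8} 1  {2,3,4,7,8} 1  {3,4,6,7,8} 3  {4,5,6,7,8} 3
  6 to go: {0,1,5,6,7,8} 1  {1,4,5,6,7,8} 4  {2,3,4,6,7,8} 4  {3,4,5,6,7,8} 6
  7 to go: {0,1,4,5,6,7,8} 5  {1,3,4,5,6,7,8} 10  {2,3,4,5,6,7,8} 10
  if 0:u drops first: 20 orders
  if 2:i drops first: 15 orders
heap linearizations: 35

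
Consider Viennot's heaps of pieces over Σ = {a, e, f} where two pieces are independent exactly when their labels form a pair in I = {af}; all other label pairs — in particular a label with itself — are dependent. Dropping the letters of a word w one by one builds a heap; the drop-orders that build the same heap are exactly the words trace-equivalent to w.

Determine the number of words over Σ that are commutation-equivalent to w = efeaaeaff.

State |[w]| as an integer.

#0=e has no predecessor
#1=f depends on [0:e]
#2=e depends on [1:f]
#3=a depends on [2:e]
#4=a depends on [3:a]
#5=e depends on [4:a]
#6=a depends on [5:e]
#7=f depends on [5:e]
#8=f depends on [7:f]
sources: [0:e]
N(rest) = Σ N(rest − s) over sources s of rest; N(one piece) = 1:
  size 1 → [6]=1  [8]=1
  size 2 → [6,8]=2  [7,8]=1
  size 3 → [6,7,8]=3
  size 4 → [5,6,7,8]=3
  size 5 → [4,5,6,7,8]=3
  size 6 → [3,4,5,6,7,8]=3
  size 7 → [2,3,4,5,6,7,8]=3
  first=0(e) contributes 3

3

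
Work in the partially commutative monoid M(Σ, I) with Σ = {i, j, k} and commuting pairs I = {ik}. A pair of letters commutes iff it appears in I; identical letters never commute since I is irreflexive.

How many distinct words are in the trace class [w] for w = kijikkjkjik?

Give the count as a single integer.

0(k) covers ∅
1(i) covers ∅
2(j) covers 0:k, 1:i
3(i) covers 2:j
4(k) covers 2:j
5(k) covers 4:k
6(j) covers 3:i, 5:k
7(k) covers 6:j
8(j) covers 7:k
9(i) covers 8:j
10(k) covers 8:j
floor of heap: 0:k, 1:i
completions by unplaced set U, small U first (add the entries for U minus each lowest piece of U):
  |U|=1: {9}:1  {10}:1
  |U|=2: {9,10}:2
  |U|=3: {8,9,10}:2
  |U|=4: {7,8,9,10}:2
  |U|=5: {6,7,8,9,10}:2
  |U|=6: {3,6,7,8,9,10}:2  {5,6,7,8,9,10}:2
  |U|=7: {3,5,6,7,8,9,10}:4  {4,5,6,7,8,9,10}:2
  |U|=8: {3,4,5,6,7,8,9,10}:6
  |U|=9: {2,3,4,5,6,7,8,9,10}:6
  start at 0(k): 6
  start at 1(i): 6
sum over floor = 12

12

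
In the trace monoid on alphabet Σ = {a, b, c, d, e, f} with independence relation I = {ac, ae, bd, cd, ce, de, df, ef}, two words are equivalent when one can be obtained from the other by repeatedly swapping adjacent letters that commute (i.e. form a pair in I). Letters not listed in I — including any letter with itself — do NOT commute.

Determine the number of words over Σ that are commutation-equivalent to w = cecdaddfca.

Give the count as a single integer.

#0=c has no predecessor
#1=e has no predecessor
#2=c depends on [0:c]
#3=d has no predecessor
#4=a depends on [3:d]
#5=d depends on [4:a]
#6=d depends on [5:d]
#7=f depends on [2:c, 4:a]
#8=c depends on [7:f]
#9=a depends on [6:d, 7:f]
sources: [0:c, 1:e, 3:d]
N(rest) = Σ N(rest − s) over sources s of rest; N(one piece) = 1:
  size 1 → [1]=1  [8]=1  [9]=1
  size 2 → [1,8]=2  [1,9]=2  [6,9]=1  [8,9]=2
  size 3 → [1,6,9]=3  [1,8,9]=6  [5,6,9]=1  [6,8,9]=3  [7,8,9]=2
  size 4 → [1,5,6,9]=4  [1,6,8,9]=12  [1,7,8,9]=8  [2,7,8,9]=2  [5,6,8,9]=4  [6,7,8,9]=5
  size 5 → [0,2,7,8,9]=2  [1,2,7,8,9]=10  [1,5,6,8,9]=20  [1,6,7,8,9]=25  [2,6,7,8,9]=7  [5,6,7,8,9]=9
  size 6 → [0,1,2,7,8,9]=12  [0,2,6,7,8,9]=9  [1,2,6,7,8,9]=42  [1,5,6,7,8,9]=54  [2,5,6,7,8,9]=16  [4,5,6,7,8,9]=9
  size 7 → [0,1,2,6,7,8,9]=63  [0,2,5,6,7,8,9]=25  [1,2,5,6,7,8,9]=112  [1,4,5,6,7,8,9]=63  [2,4,5,6,7,8,9]=25  [3,4,5,6,7,8,9]=9
  size 8 → [0,1,2,5,6,7,8,9]=200  [0,2,4,5,6,7,8,9]=50  [1,2,4,5,6,7,8,9]=200  [1,3,4,5,6,7,8,9]=72  [2,3,4,5,6,7,8,9]=34
  first=0(c) contributes 306
  first=1(e) contributes 84
  first=3(d) contributes 450
|[w]| = 840

840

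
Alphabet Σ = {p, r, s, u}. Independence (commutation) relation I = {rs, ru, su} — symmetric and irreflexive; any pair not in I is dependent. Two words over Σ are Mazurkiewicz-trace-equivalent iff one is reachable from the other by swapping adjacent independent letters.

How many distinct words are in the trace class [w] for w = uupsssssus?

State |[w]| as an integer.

drop 0:u onto floor
drop 1:u onto {0:u}
drop 2:p onto {1:u}
drop 3:s onto {2:p}
drop 4:s onto {3:s}
drop 5:s onto {4:s}
drop 6:s onto {5:s}
drop 7:s onto {6:s}
drop 8:u onto {2:p}
drop 9:s onto {7:s}
ground layer = {0:u}
drop-orders for the pieces not yet dropped (sum over which currently-grounded one goes next):
  1 to go: {8} 1  {9} 1
  2 to go: {7,9} 1  {8,9} 2
  3 to go: {6,7,9} 1  {7,8,9} 3
  4 to go: {5,6,7,9} 1  {6,7,8,9} 4
  5 to go: {4,5,6,7,9} 1  {5,6,7,8,9} 5
  6 to go: {3,4,5,6,7,9} 1  {4,5,6,7,8,9} 6
  7 to go: {3,4,5,6,7,8,9} 7
  8 to go: {2,3,4,5,6,7,8,9} 7
  if 0:u drops first: 7 orders

7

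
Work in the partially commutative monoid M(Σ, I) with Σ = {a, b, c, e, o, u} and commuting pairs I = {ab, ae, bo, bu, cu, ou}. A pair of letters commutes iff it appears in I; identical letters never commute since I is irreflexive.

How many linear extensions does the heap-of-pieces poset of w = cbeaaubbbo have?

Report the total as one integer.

drop 0:c onto floor
drop 1:b onto {0:c}
drop 2:e onto {1:b}
drop 3:a onto {0:c}
drop 4:a onto {3:a}
drop 5:u onto {2:e, 4:a}
drop 6:b onto {2:e}
drop 7:b onto {6:b}
drop 8:b onto {7:b}
drop 9:o onto {2:e, 4:a}
ground layer = {0:c}
drop-orders for the pieces not yet dropped (sum over which currently-grounded one goes next):
  1 to go: {5} 1  {8} 1  {9} 1
  2 to go: {5,8} 2  {5,9} 2  {7,8} 1  {8,9} 2
  3 to go: {4,5,9} 2  {5,7,8} 3  {5,8,9} 6  {6,7,8} 1  {7,8,9} 3
  4 to go: {3,4,5,9} 2  {4,5,8,9} 8  {5,6,7,8} 4  {5,7,8,9} 12  {6,7,8,9} 4
  5 to go: {3,4,5,8,9} 10  {4,5,7,8,9} 20  {5,6,7,8,9} 20
  6 to go: {2,5,6,7,8,9} 20  {3,4,5,7,8,9} 30  {4,5,6,7,8,9} 40
  7 to go: {1,2,5,6,7,8,9} 20  {2,4,5,6,7,8,9} 60  {3,4,5,6,7,8,9} 70
  8 to go: {1,2,4,5,6,7,8,9} 80  {2,3,4,5,6,7,8,9} 130
  if 0:c drops first: 210 orders

210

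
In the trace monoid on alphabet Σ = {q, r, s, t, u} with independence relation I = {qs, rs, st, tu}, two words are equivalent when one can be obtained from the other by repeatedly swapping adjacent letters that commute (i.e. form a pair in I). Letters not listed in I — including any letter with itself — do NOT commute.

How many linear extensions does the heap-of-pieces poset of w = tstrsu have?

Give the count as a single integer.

drop 0:t onto floor
drop 1:s onto floor
drop 2:t onto {0:t}
drop 3:r onto {2:t}
drop 4:s onto {1:s}
drop 5:u onto {3:r, 4:s}
ground layer = {0:t, 1:s}
drop-orders for the pieces not yet dropped (sum over which currently-grounded one goes next):
  1 to go: {5} 1
  2 to go: {3,5} 1  {4,5} 1
  3 to go: {1,4,5} 1  {2,3,5} 1  {3,4,5} 2
  4 to go: {0,2,3,5} 1  {1,3,4,5} 3  {2,3,4,5} 3
  if 0:t drops first: 6 orders
  if 1:s drops first: 4 orders
heap linearizations: 10

10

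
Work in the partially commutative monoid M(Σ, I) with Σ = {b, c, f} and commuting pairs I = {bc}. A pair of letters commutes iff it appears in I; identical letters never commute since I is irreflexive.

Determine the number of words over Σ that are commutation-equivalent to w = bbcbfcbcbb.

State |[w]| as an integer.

40

drop 0:b onto floor
drop 1:b onto {0:b}
drop 2:c onto floor
drop 3:b onto {1:b}
drop 4:f onto {2:c, 3:b}
drop 5:c onto {4:f}
drop 6:b onto {4:f}
drop 7:c onto {5:c}
drop 8:b onto {6:b}
drop 9:b onto {8:b}
ground layer = {0:b, 2:c}
drop-orders for the pieces not yet dropped (sum over which currently-grounded one goes next):
  1 to go: {7} 1  {9} 1
  2 to go: {5,7} 1  {7,9} 2  {8,9} 1
  3 to go: {5,7,9} 3  {6,8,9} 1  {7,8,9} 3
  4 to go: {5,7,8,9} 6  {6,7,8,9} 4
  5 to go: {5,6,7,8,9} 10
  6 to go: {4,5,6,7,8,9} 10
  7 to go: {2,4,5,6,7,8,9} 10  {3,4,5,6,7,8,9} 10
  8 to go: {1,3,4,5,6,7,8,9} 10  {2,3,4,5,6,7,8,9} 20
  if 0:b drops first: 30 orders
  if 2:c drops first: 10 orders
heap linearizations: 40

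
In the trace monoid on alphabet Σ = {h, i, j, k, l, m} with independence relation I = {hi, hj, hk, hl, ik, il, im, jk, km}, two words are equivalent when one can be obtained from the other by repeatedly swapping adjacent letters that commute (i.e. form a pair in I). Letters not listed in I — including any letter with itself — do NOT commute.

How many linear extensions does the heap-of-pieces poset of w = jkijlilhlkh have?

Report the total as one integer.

#0=j has no predecessor
#1=k has no predecessor
#2=i depends on [0:j]
#3=j depends on [2:i]
#4=l depends on [1:k, 3:j]
#5=i depends on [3:j]
#6=l depends on [4:l]
#7=h has no predecessor
#8=l depends on [6:l]
#9=k depends on [8:l]
#10=h depends on [7:h]
sources: [0:j, 1:k, 7:h]
N(rest) = Σ N(rest − s) over sources s of rest; N(one piece) = 1:
  size 1 → [5]=1  [9]=1  [10]=1
  size 2 → [5,9]=2  [5,10]=2  [7,10]=1  [8,9]=1  [9,10]=2
  size 3 → [5,7,10]=3  [5,8,9]=3  [5,9,10]=6  [6,8,9]=1  [7,9,10]=3  [8,9,10]=3
  size 4 → [4,6,8,9]=1  [5,6,8,9]=4  [5,7,9,10]=12  [5,8,9,10]=12  [6,8,9,10]=4  [7,8,9,10]=6
  size 5 → [1,4,6,8,9]=1  [4,5,6,8,9]=5  [4,6,8,9,10]=5  [5,6,8,9,10]=20  [5,7,8,9,10]=30  [6,7,8,9,10]=10
  size 6 → [1,4,5,6,8,9]=6  [1,4,6,8,9,10]=6  [3,4,5,6,8,9]=5  [4,5,6,8,9,10]=30  [4,6,7,8,9,10]=15  [5,6,7,8,9,10]=60
  size 7 → [1,3,4,5,6,8,9]=11  [1,4,5,6,8,9,10]=42  [1,4,6,7,8,9,10]=21  [2,3,4,5,6,8,9]=5  [3,4,5,6,8,9,10]=35  [4,5,6,7,8,9,10]=105
  size 8 → [0,2,3,4,5,6,8,9]=5  [1,2,3,4,5,6,8,9]=16  [1,3,4,5,6,8,9,10]=88  [1,4,5,6,7,8,9,10]=168  [2,3,4,5,6,8,9,10]=40  [3,4,5,6,7,8,9,10]=140
  size 9 → [0,1,2,3,4,5,6,8,9]=21  [0,2,3,4,5,6,8,9,10]=45  [1,2,3,4,5,6,8,9,10]=144  [1,3,4,5,6,7,8,9,10]=396  [2,3,4,5,6,7,8,9,10]=180
  first=0(j) contributes 720
  first=1(k) contributes 225
  first=7(h) contributes 210
|[w]| = 1155

1155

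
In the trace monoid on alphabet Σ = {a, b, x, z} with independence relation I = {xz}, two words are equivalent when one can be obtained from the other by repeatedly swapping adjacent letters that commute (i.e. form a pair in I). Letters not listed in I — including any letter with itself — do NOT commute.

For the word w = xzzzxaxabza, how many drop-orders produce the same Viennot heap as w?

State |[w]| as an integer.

#0=x has no predecessor
#1=z has no predecessor
#2=z depends on [1:z]
#3=z depends on [2:z]
#4=x depends on [0:x]
#5=a depends on [3:z, 4:x]
#6=x depends on [5:a]
#7=a depends on [6:x]
#8=b depends on [7:a]
#9=z depends on [8:b]
#10=a depends on [9:z]
sources: [0:x, 1:z]
N(rest) = Σ N(rest − s) over sources s of rest; N(one piece) = 1:
  size 1 → [10]=1
  size 2 → [9,10]=1
  size 3 → [8,9,10]=1
  size 4 → [7,8,9,10]=1
  size 5 → [6,7,8,9,10]=1
  size 6 → [5,6,7,8,9,10]=1
  size 7 → [3,5,6,7,8,9,10]=1  [4,5,6,7,8,9,10]=1
  size 8 → [0,4,5,6,7,8,9,10]=1  [2,3,5,6,7,8,9,10]=1  [3,4,5,6,7,8,9,10]=2
  size 9 → [0,3,4,5,6,7,8,9,10]=3  [1,2,3,5,6,7,8,9,10]=1  [2,3,4,5,6,7,8,9,10]=3
  first=0(x) contributes 4
  first=1(z) contributes 6
|[w]| = 10

10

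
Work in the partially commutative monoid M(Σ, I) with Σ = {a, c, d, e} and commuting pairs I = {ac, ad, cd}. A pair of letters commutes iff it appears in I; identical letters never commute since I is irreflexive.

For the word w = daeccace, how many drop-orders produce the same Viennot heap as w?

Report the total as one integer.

0(d) covers ∅
1(a) covers ∅
2(e) covers 0:d, 1:a
3(c) covers 2:e
4(c) covers 3:c
5(a) covers 2:e
6(c) covers 4:c
7(e) covers 5:a, 6:c
floor of heap: 0:d, 1:a
completions by unplaced set U, small U first (add the entries for U minus each lowest piece of U):
  |U|=1: {7}:1
  |U|=2: {5,7}:1  {6,7}:1
  |U|=3: {4,6,7}:1  {5,6,7}:2
  |U|=4: {3,4,6,7}:1  {4,5,6,7}:3
  |U|=5: {3,4,5,6,7}:4
  |U|=6: {2,3,4,5,6,7}:4
  start at 0(d): 4
  start at 1(a): 4
sum over floor = 8

8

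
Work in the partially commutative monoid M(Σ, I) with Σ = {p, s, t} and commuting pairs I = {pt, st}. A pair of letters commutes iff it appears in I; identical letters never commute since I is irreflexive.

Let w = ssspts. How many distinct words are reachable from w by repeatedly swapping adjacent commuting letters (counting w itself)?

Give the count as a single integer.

6

piece 0:s — minimal
piece 1:s rests on {0:s}
piece 2:s rests on {1:s}
piece 3:p rests on {2:s}
piece 4:t — minimal
piece 5:s rests on {3:p}
minimal pieces: {0:s, 4:t}
ways to finish when only these pieces remain (= sum over removing one remaining piece with nothing left below it):
  1 left: {4}→1  {5}→1
  2 left: {3,5}→1  {4,5}→2
  3 left: {2,3,5}→1  {3,4,5}→3
  4 left: {1,2,3,5}→1  {2,3,4,5}→4
  placing 0:s first → 5 extensions
  placing 4:t first → 1 extensions
total linear extensions = 6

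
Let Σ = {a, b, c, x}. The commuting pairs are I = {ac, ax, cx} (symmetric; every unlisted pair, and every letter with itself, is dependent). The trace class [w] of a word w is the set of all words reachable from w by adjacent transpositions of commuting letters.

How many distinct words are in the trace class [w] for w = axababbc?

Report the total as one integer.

0(a) covers ∅
1(x) covers ∅
2(a) covers 0:a
3(b) covers 1:x, 2:a
4(a) covers 3:b
5(b) covers 4:a
6(b) covers 5:b
7(c) covers 6:b
floor of heap: 0:a, 1:x
completions by unplaced set U, small U first (add the entries for U minus each lowest piece of U):
  |U|=1: {7}:1
  |U|=2: {6,7}:1
  |U|=3: {5,6,7}:1
  |U|=4: {4,5,6,7}:1
  |U|=5: {3,4,5,6,7}:1
  |U|=6: {1,3,4,5,6,7}:1  {2,3,4,5,6,7}:1
  start at 0(a): 2
  start at 1(x): 1
sum over floor = 3

3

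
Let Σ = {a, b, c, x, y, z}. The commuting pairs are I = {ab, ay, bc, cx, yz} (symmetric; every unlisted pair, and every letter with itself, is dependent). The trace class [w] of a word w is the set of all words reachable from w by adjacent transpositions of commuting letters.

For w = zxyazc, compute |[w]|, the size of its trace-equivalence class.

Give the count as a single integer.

3

0(z) covers ∅
1(x) covers 0:z
2(y) covers 1:x
3(a) covers 1:x
4(z) covers 3:a
5(c) covers 2:y, 4:z
floor of heap: 0:z
completions by unplaced set U, small U first (add the entries for U minus each lowest piece of U):
  |U|=1: {5}:1
  |U|=2: {2,5}:1  {4,5}:1
  |U|=3: {2,4,5}:2  {3,4,5}:1
  |U|=4: {2,3,4,5}:3
  start at 0(z): 3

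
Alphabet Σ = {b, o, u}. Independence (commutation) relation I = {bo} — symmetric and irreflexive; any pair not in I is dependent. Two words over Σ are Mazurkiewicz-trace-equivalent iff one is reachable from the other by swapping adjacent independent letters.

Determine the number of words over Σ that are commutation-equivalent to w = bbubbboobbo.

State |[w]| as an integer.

56

0(b) covers ∅
1(b) covers 0:b
2(u) covers 1:b
3(b) covers 2:u
4(b) covers 3:b
5(b) covers 4:b
6(o) covers 2:u
7(o) covers 6:o
8(b) covers 5:b
9(b) covers 8:b
10(o) covers 7:o
floor of heap: 0:b
completions by unplaced set U, small U first (add the entries for U minus each lowest piece of U):
  |U|=1: {9}:1  {10}:1
  |U|=2: {7,10}:1  {8,9}:1  {9,10}:2
  |U|=3: {5,8,9}:1  {6,7,10}:1  {7,9,10}:3  {8,9,10}:3
  |U|=4: {4,5,8,9}:1  {5,8,9,10}:4  {6,7,9,10}:4  {7,8,9,10}:6
  |U|=5: {3,4,5,8,9}:1  {4,5,8,9,10}:5  {5,7,8,9,10}:10  {6,7,8,9,10}:10
  |U|=6: {3,4,5,8,9,10}:6  {4,5,7,8,9,10}:15  {5,6,7,8,9,10}:20
  |U|=7: {3,4,5,7,8,9,10}:21  {4,5,6,7,8,9,10}:35
  |U|=8: {3,4,5,6,7,8,9,10}:56
  |U|=9: {2,3,4,5,6,7,8,9,10}:56
  start at 0(b): 56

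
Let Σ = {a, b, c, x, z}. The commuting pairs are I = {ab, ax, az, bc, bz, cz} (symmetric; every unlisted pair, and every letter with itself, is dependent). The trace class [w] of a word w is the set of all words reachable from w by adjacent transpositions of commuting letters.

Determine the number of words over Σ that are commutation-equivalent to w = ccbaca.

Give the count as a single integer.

6

drop 0:c onto floor
drop 1:c onto {0:c}
drop 2:b onto floor
drop 3:a onto {1:c}
drop 4:c onto {3:a}
drop 5:a onto {4:c}
ground layer = {0:c, 2:b}
drop-orders for the pieces not yet dropped (sum over which currently-grounded one goes next):
  1 to go: {2} 1  {5} 1
  2 to go: {2,5} 2  {4,5} 1
  3 to go: {2,4,5} 3  {3,4,5} 1
  4 to go: {1,3,4,5} 1  {2,3,4,5} 4
  if 0:c drops first: 5 orders
  if 2:b drops first: 1 orders
heap linearizations: 6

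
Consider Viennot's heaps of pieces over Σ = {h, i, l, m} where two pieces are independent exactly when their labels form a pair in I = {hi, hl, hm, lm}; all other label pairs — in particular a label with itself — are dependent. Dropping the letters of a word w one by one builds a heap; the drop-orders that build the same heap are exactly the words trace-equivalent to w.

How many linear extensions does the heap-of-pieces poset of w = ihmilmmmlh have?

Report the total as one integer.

piece 0:i — minimal
piece 1:h — minimal
piece 2:m rests on {0:i}
piece 3:i rests on {2:m}
piece 4:l rests on {3:i}
piece 5:m rests on {3:i}
piece 6:m rests on {5:m}
piece 7:m rests on {6:m}
piece 8:l rests on {4:l}
piece 9:h rests on {1:h}
minimal pieces: {0:i, 1:h}
ways to finish when only these pieces remain (= sum over removing one remaining piece with nothing left below it):
  1 left: {7}→1  {8}→1  {9}→1
  2 left: {1,9}→1  {4,8}→1  {6,7}→1  {7,8}→2  {7,9}→2  {8,9}→2
  3 left: {1,7,9}→3  {1,8,9}→3  {4,7,8}→3  {4,8,9}→3  {5,6,7}→1  {6,7,8}→3  {6,7,9}→3  {7,8,9}→6
  4 left: {1,4,8,9}→6  {1,6,7,9}→6  {1,7,8,9}→12  {4,6,7,8}→6  {4,7,8,9}→12  {5,6,7,8}→4  {5,6,7,9}→4  {6,7,8,9}→12
  5 left: {1,4,7,8,9}→30  {1,5,6,7,9}→10  {1,6,7,8,9}→30  {4,5,6,7,8}→10  {4,6,7,8,9}→30  {5,6,7,8,9}→20
  6 left: {1,4,6,7,8,9}→90  {1,5,6,7,8,9}→60  {3,4,5,6,7,8}→10  {4,5,6,7,8,9}→60
  7 left: {1,4,5,6,7,8,9}→210  {2,3,4,5,6,7,8}→10  {3,4,5,6,7,8,9}→70
  8 left: {0,2,3,4,5,6,7,8}→10  {1,3,4,5,6,7,8,9}→280  {2,3,4,5,6,7,8,9}→80
  placing 0:i first → 360 extensions
  placing 1:h first → 90 extensions
total linear extensions = 450

450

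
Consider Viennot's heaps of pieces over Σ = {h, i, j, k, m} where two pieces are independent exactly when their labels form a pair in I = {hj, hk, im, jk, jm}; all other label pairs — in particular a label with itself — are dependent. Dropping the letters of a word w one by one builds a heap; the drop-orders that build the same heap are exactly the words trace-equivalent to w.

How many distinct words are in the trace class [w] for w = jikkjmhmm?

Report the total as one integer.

7

drop 0:j onto floor
drop 1:i onto {0:j}
drop 2:k onto {1:i}
drop 3:k onto {2:k}
drop 4:j onto {1:i}
drop 5:m onto {3:k}
drop 6:h onto {5:m}
drop 7:m onto {6:h}
drop 8:m onto {7:m}
ground layer = {0:j}
drop-orders for the pieces not yet dropped (sum over which currently-grounded one goes next):
  1 to go: {4} 1  {8} 1
  2 to go: {4,8} 2  {7,8} 1
  3 to go: {4,7,8} 3  {6,7,8} 1
  4 to go: {4,6,7,8} 4  {5,6,7,8} 1
  5 to go: {3,5,6,7,8} 1  {4,5,6,7,8} 5
  6 to go: {2,3,5,6,7,8} 1  {3,4,5,6,7,8} 6
  7 to go: {2,3,4,5,6,7,8} 7
  if 0:j drops first: 7 orders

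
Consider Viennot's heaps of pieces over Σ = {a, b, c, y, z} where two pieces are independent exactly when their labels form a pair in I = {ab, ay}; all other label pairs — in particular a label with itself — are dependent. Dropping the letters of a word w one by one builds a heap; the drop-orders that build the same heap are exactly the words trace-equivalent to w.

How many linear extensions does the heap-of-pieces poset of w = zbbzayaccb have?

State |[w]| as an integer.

0(z) covers ∅
1(b) covers 0:z
2(b) covers 1:b
3(z) covers 2:b
4(a) covers 3:z
5(y) covers 3:z
6(a) covers 4:a
7(c) covers 5:y, 6:a
8(c) covers 7:c
9(b) covers 8:c
floor of heap: 0:z
completions by unplaced set U, small U first (add the entries for U minus each lowest piece of U):
  |U|=1: {9}:1
  |U|=2: {8,9}:1
  |U|=3: {7,8,9}:1
  |U|=4: {5,7,8,9}:1  {6,7,8,9}:1
  |U|=5: {4,6,7,8,9}:1  {5,6,7,8,9}:2
  |U|=6: {4,5,6,7,8,9}:3
  |U|=7: {3,4,5,6,7,8,9}:3
  |U|=8: {2,3,4,5,6,7,8,9}:3
  start at 0(z): 3

3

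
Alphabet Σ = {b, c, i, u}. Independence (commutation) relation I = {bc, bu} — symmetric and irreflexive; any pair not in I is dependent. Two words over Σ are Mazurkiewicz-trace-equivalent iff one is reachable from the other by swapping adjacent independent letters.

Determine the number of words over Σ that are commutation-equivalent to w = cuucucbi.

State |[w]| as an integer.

7

piece 0:c — minimal
piece 1:u rests on {0:c}
piece 2:u rests on {1:u}
piece 3:c rests on {2:u}
piece 4:u rests on {3:c}
piece 5:c rests on {4:u}
piece 6:b — minimal
piece 7:i rests on {5:c, 6:b}
minimal pieces: {0:c, 6:b}
ways to finish when only these pieces remain (= sum over removing one remaining piece with nothing left below it):
  1 left: {7}→1
  2 left: {5,7}→1  {6,7}→1
  3 left: {4,5,7}→1  {5,6,7}→2
  4 left: {3,4,5,7}→1  {4,5,6,7}→3
  5 left: {2,3,4,5,7}→1  {3,4,5,6,7}→4
  6 left: {1,2,3,4,5,7}→1  {2,3,4,5,6,7}→5
  placing 0:c first → 6 extensions
  placing 6:b first → 1 extensions
total linear extensions = 7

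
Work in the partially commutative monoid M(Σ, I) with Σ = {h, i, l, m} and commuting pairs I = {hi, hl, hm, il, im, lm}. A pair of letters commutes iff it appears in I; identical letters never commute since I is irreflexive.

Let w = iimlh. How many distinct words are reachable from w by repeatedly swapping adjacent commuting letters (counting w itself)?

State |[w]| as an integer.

60

drop 0:i onto floor
drop 1:i onto {0:i}
drop 2:m onto floor
drop 3:l onto floor
drop 4:h onto floor
ground layer = {0:i, 2:m, 3:l, 4:h}
drop-orders for the pieces not yet dropped (sum over which currently-grounded one goes next):
  1 to go: {1} 1  {2} 1  {3} 1  {4} 1
  2 to go: {0,1} 1  {1,2} 2  {1,3} 2  {1,4} 2  {2,3} 2  {2,4} 2  {3,4} 2
  3 to go: {0,1,2} 3  {0,1,3} 3  {0,1,4} 3  {1,2,3} 6  {1,2,4} 6  {1,3,4} 6  {2,3,4} 6
  if 0:i drops first: 24 orders
  if 2:m drops first: 12 orders
  if 3:l drops first: 12 orders
  if 4:h drops first: 12 orders
heap linearizations: 60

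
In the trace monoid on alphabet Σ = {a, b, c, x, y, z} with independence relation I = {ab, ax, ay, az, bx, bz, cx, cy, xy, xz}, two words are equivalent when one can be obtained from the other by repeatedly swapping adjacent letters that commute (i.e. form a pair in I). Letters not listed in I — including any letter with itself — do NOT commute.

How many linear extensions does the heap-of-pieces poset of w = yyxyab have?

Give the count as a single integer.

0(y) covers ∅
1(y) covers 0:y
2(x) covers ∅
3(y) covers 1:y
4(a) covers ∅
5(b) covers 3:y
floor of heap: 0:y, 2:x, 4:a
completions by unplaced set U, small U first (add the entries for U minus each lowest piece of U):
  |U|=1: {2}:1  {4}:1  {5}:1
  |U|=2: {2,4}:2  {2,5}:2  {3,5}:1  {4,5}:2
  |U|=3: {1,3,5}:1  {2,3,5}:3  {2,4,5}:6  {3,4,5}:3
  |U|=4: {0,1,3,5}:1  {1,2,3,5}:4  {1,3,4,5}:4  {2,3,4,5}:12
  start at 0(y): 20
  start at 2(x): 5
  start at 4(a): 5
sum over floor = 30

30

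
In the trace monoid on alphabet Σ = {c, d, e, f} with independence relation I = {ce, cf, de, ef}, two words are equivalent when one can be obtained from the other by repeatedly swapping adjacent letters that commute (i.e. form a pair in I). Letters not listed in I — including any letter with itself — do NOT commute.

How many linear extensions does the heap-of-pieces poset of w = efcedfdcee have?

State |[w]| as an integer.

drop 0:e onto floor
drop 1:f onto floor
drop 2:c onto floor
drop 3:e onto {0:e}
drop 4:d onto {1:f, 2:c}
drop 5:f onto {4:d}
drop 6:d onto {5:f}
drop 7:c onto {6:d}
drop 8:e onto {3:e}
drop 9:e onto {8:e}
ground layer = {0:e, 1:f, 2:c}
drop-orders for the pieces not yet dropped (sum over which currently-grounded one goes next):
  1 to go: {7} 1  {9} 1
  2 to go: {6,7} 1  {7,9} 2  {8,9} 1
  3 to go: {3,8,9} 1  {5,6,7} 1  {6,7,9} 3  {7,8,9} 3
  4 to go: {0,3,8,9} 1  {3,7,8,9} 4  {4,5,6,7} 1  {5,6,7,9} 4  {6,7,8,9} 6
  5 to go: {0,3,7,8,9} 5  {1,4,5,6,7} 1  {2,4,5,6,7} 1  {3,6,7,8,9} 10  {4,5,6,7,9} 5  {5,6,7,8,9} 10
  6 to go: {0,3,6,7,8,9} 15  {1,2,4,5,6,7} 2  {1,4,5,6,7,9} 6  {2,4,5,6,7,9} 6  {3,5,6,7,8,9} 20  {4,5,6,7,8,9} 15
  7 to go: {0,3,5,6,7,8,9} 35  {1,2,4,5,6,7,9} 14  {1,4,5,6,7,8,9} 21  {2,4,5,6,7,8,9} 21  {3,4,5,6,7,8,9} 35
  8 to go: {0,3,4,5,6,7,8,9} 70  {1,2,4,5,6,7,8,9} 56  {1,3,4,5,6,7,8,9} 56  {2,3,4,5,6,7,8,9} 56
  if 0:e drops first: 168 orders
  if 1:f drops first: 126 orders
  if 2:c drops first: 126 orders
heap linearizations: 420

420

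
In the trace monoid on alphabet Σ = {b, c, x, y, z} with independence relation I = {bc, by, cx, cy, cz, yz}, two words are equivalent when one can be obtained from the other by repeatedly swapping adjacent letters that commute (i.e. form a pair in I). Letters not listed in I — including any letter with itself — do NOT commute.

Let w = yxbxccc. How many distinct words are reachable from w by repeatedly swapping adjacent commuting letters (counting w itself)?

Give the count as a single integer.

35

drop 0:y onto floor
drop 1:x onto {0:y}
drop 2:b onto {1:x}
drop 3:x onto {2:b}
drop 4:c onto floor
drop 5:c onto {4:c}
drop 6:c onto {5:c}
ground layer = {0:y, 4:c}
drop-orders for the pieces not yet dropped (sum over which currently-grounded one goes next):
  1 to go: {3} 1  {6} 1
  2 to go: {2,3} 1  {3,6} 2  {5,6} 1
  3 to go: {1,2,3} 1  {2,3,6} 3  {3,5,6} 3  {4,5,6} 1
  4 to go: {0,1,2,3} 1  {1,2,3,6} 4  {2,3,5,6} 6  {3,4,5,6} 4
  5 to go: {0,1,2,3,6} 5  {1,2,3,5,6} 10  {2,3,4,5,6} 10
  if 0:y drops first: 20 orders
  if 4:c drops first: 15 orders
heap linearizations: 35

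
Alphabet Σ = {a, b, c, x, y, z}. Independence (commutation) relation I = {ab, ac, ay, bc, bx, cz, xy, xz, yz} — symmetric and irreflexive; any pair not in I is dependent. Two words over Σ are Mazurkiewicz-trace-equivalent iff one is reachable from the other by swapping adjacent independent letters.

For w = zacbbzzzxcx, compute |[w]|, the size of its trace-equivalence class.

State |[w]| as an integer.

#0=z has no predecessor
#1=a depends on [0:z]
#2=c has no predecessor
#3=b depends on [0:z]
#4=b depends on [3:b]
#5=z depends on [1:a, 4:b]
#6=z depends on [5:z]
#7=z depends on [6:z]
#8=x depends on [1:a, 2:c]
#9=c depends on [8:x]
#10=x depends on [9:c]
sources: [0:z, 2:c]
N(rest) = Σ N(rest − s) over sources s of rest; N(one piece) = 1:
  size 1 → [7]=1  [10]=1
  size 2 → [6,7]=1  [7,10]=2  [9,10]=1
  size 3 → [5,6,7]=1  [6,7,10]=3  [7,9,10]=3  [8,9,10]=1
  size 4 → [2,8,9,10]=1  [4,5,6,7]=1  [5,6,7,10]=4  [6,7,9,10]=6  [7,8,9,10]=4
  size 5 → [2,7,8,9,10]=5  [3,4,5,6,7]=1  [4,5,6,7,10]=5  [5,6,7,9,10]=10  [6,7,8,9,10]=10
  size 6 → [2,6,7,8,9,10]=15  [3,4,5,6,7,10]=6  [4,5,6,7,9,10]=15  [5,6,7,8,9,10]=20
  size 7 → [1,5,6,7,8,9,10]=20  [2,5,6,7,8,9,10]=35  [3,4,5,6,7,9,10]=21  [4,5,6,7,8,9,10]=35
  size 8 → [1,2,5,6,7,8,9,10]=55  [1,4,5,6,7,8,9,10]=55  [2,4,5,6,7,8,9,10]=70  [3,4,5,6,7,8,9,10]=56
  size 9 → [1,2,4,5,6,7,8,9,10]=180  [1,3,4,5,6,7,8,9,10]=111  [2,3,4,5,6,7,8,9,10]=126
  first=0(z) contributes 417
  first=2(c) contributes 111
|[w]| = 528

528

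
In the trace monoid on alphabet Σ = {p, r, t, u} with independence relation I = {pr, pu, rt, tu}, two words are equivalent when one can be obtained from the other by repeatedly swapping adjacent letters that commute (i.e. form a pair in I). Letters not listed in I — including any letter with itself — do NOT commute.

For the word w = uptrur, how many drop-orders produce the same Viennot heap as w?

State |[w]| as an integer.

15

#0=u has no predecessor
#1=p has no predecessor
#2=t depends on [1:p]
#3=r depends on [0:u]
#4=u depends on [3:r]
#5=r depends on [4:u]
sources: [0:u, 1:p]
N(rest) = Σ N(rest − s) over sources s of rest; N(one piece) = 1:
  size 1 → [2]=1  [5]=1
  size 2 → [1,2]=1  [2,5]=2  [4,5]=1
  size 3 → [1,2,5]=3  [2,4,5]=3  [3,4,5]=1
  size 4 → [0,3,4,5]=1  [1,2,4,5]=6  [2,3,4,5]=4
  first=0(u) contributes 10
  first=1(p) contributes 5
|[w]| = 15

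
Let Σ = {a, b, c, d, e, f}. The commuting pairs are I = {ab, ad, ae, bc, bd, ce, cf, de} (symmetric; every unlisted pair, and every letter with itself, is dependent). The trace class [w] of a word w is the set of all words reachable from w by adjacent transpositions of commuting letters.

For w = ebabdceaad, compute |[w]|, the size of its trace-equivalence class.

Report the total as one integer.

0(e) covers ∅
1(b) covers 0:e
2(a) covers ∅
3(b) covers 1:b
4(d) covers ∅
5(c) covers 2:a, 4:d
6(e) covers 3:b
7(a) covers 5:c
8(a) covers 7:a
9(d) covers 5:c
floor of heap: 0:e, 2:a, 4:d
completions by unplaced set U, small U first (add the entries for U minus each lowest piece of U):
  |U|=1: {6}:1  {8}:1  {9}:1
  |U|=2: {3,6}:1  {6,8}:2  {6,9}:2  {7,8}:1  {8,9}:2
  |U|=3: {1,3,6}:1  {3,6,8}:3  {3,6,9}:3  {6,7,8}:3  {6,8,9}:6  {7,8,9}:3
  |U|=4: {0,1,3,6}:1  {1,3,6,8}:4  {1,3,6,9}:4  {3,6,7,8}:6  {3,6,8,9}:12  {5,7,8,9}:3  {6,7,8,9}:12
  |U|=5: {0,1,3,6,8}:5  {0,1,3,6,9}:5  {1,3,6,7,8}:10  {1,3,6,8,9}:20  {2,5,7,8,9}:3  {3,6,7,8,9}:30  {4,5,7,8,9}:3  {5,6,7,8,9}:15
  |U|=6: {0,1,3,6,7,8}:15  {0,1,3,6,8,9}:30  {1,3,6,7,8,9}:60  {2,4,5,7,8,9}:6  {2,5,6,7,8,9}:18  {3,5,6,7,8,9}:45  {4,5,6,7,8,9}:18
  |U|=7: {0,1,3,6,7,8,9}:105  {1,3,5,6,7,8,9}:105  {2,3,5,6,7,8,9}:63  {2,4,5,6,7,8,9}:42  {3,4,5,6,7,8,9}:63
  |U|=8: {0,1,3,5,6,7,8,9}:210  {1,2,3,5,6,7,8,9}:168  {1,3,4,5,6,7,8,9}:168  {2,3,4,5,6,7,8,9}:168
  start at 0(e): 504
  start at 2(a): 378
  start at 4(d): 378
sum over floor = 1260

1260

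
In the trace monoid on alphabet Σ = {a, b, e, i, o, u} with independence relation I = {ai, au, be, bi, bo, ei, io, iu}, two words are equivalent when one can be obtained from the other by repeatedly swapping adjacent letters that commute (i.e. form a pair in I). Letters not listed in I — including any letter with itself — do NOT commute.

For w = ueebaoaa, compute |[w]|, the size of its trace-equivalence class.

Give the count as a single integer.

3

#0=u has no predecessor
#1=e depends on [0:u]
#2=e depends on [1:e]
#3=b depends on [0:u]
#4=a depends on [2:e, 3:b]
#5=o depends on [4:a]
#6=a depends on [5:o]
#7=a depends on [6:a]
sources: [0:u]
N(rest) = Σ N(rest − s) over sources s of rest; N(one piece) = 1:
  size 1 → [7]=1
  size 2 → [6,7]=1
  size 3 → [5,6,7]=1
  size 4 → [4,5,6,7]=1
  size 5 → [2,4,5,6,7]=1  [3,4,5,6,7]=1
  size 6 → [1,2,4,5,6,7]=1  [2,3,4,5,6,7]=2
  first=0(u) contributes 3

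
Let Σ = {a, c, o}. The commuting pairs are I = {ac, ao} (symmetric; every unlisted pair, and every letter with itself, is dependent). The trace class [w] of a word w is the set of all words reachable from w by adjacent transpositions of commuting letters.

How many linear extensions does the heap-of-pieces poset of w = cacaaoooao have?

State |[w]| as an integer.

210

drop 0:c onto floor
drop 1:a onto floor
drop 2:c onto {0:c}
drop 3:a onto {1:a}
drop 4:a onto {3:a}
drop 5:o onto {2:c}
drop 6:o onto {5:o}
drop 7:o onto {6:o}
drop 8:a onto {4:a}
drop 9:o onto {7:o}
ground layer = {0:c, 1:a}
drop-orders for the pieces not yet dropped (sum over which currently-grounded one goes next):
  1 to go: {8} 1  {9} 1
  2 to go: {4,8} 1  {7,9} 1  {8,9} 2
  3 to go: {3,4,8} 1  {4,8,9} 3  {6,7,9} 1  {7,8,9} 3
  4 to go: {1,3,4,8} 1  {3,4,8,9} 4  {4,7,8,9} 6  {5,6,7,9} 1  {6,7,8,9} 4
  5 to go: {1,3,4,8,9} 5  {2,5,6,7,9} 1  {3,4,7,8,9} 10  {4,6,7,8,9} 10  {5,6,7,8,9} 5
  6 to go: {0,2,5,6,7,9} 1  {1,3,4,7,8,9} 15  {2,5,6,7,8,9} 6  {3,4,6,7,8,9} 20  {4,5,6,7,8,9} 15
  7 to go: {0,2,5,6,7,8,9} 7  {1,3,4,6,7,8,9} 35  {2,4,5,6,7,8,9} 21  {3,4,5,6,7,8,9} 35
  8 to go: {0,2,4,5,6,7,8,9} 28  {1,3,4,5,6,7,8,9} 70  {2,3,4,5,6,7,8,9} 56
  if 0:c drops first: 126 orders
  if 1:a drops first: 84 orders
heap linearizations: 210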